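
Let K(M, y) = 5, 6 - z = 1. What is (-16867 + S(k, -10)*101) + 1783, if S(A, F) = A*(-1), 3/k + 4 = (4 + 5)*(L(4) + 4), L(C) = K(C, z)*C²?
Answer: -11343471/752 ≈ -15084.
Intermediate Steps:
z = 5 (z = 6 - 1*1 = 6 - 1 = 5)
L(C) = 5*C²
k = 3/752 (k = 3/(-4 + (4 + 5)*(5*4² + 4)) = 3/(-4 + 9*(5*16 + 4)) = 3/(-4 + 9*(80 + 4)) = 3/(-4 + 9*84) = 3/(-4 + 756) = 3/752 ≈ 0.0039894)
S(A, F) = -A
(-16867 + S(k, -10)*101) + 1783 = (-16867 - 1*3/752*101) + 1783 = (-16867 - 3/752*101) + 1783 = (-16867 - 303/752) + 1783 = -12684287/752 + 1783 = -11343471/752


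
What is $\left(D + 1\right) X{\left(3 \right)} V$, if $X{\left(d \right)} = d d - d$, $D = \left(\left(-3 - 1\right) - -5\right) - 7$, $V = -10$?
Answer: $300$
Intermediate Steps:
$D = -6$ ($D = \left(\left(-3 - 1\right) + 5\right) - 7 = \left(-4 + 5\right) - 7 = 1 - 7 = -6$)
$X{\left(d \right)} = d^{2} - d$
$\left(D + 1\right) X{\left(3 \right)} V = \left(-6 + 1\right) 3 \left(-1 + 3\right) \left(-10\right) = - 5 \cdot 3 \cdot 2 \left(-10\right) = \left(-5\right) 6 \left(-10\right) = \left(-30\right) \left(-10\right) = 300$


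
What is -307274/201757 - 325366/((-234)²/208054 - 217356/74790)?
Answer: 42560210587630500721/345732341869162 ≈ 1.2310e+5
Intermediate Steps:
-307274/201757 - 325366/((-234)²/208054 - 217356/74790) = -307274*1/201757 - 325366/(54756*(1/208054) - 217356*1/74790) = -307274/201757 - 325366/(27378/104027 - 36226/12465) = -307274/201757 - 325366/(-3427215332/1296696555) = -307274/201757 - 325366*(-1296696555/3427215332) = -307274/201757 + 210950485657065/1713607666 = 42560210587630500721/345732341869162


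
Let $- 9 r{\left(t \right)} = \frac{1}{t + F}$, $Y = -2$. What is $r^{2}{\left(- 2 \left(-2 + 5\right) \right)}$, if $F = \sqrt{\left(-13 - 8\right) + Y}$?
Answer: $\frac{i}{81 \left(12 \sqrt{23} + 13 i\right)} \approx 4.6106 \cdot 10^{-5} + 0.00020411 i$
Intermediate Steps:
$F = i \sqrt{23}$ ($F = \sqrt{\left(-13 - 8\right) - 2} = \sqrt{-21 - 2} = \sqrt{-23} = i \sqrt{23} \approx 4.7958 i$)
$r{\left(t \right)} = - \frac{1}{9 \left(t + i \sqrt{23}\right)}$
$r^{2}{\left(- 2 \left(-2 + 5\right) \right)} = \left(- \frac{1}{9 \left(- 2 \left(-2 + 5\right)\right) + 9 i \sqrt{23}}\right)^{2} = \left(- \frac{1}{9 \left(\left(-2\right) 3\right) + 9 i \sqrt{23}}\right)^{2} = \left(- \frac{1}{9 \left(-6\right) + 9 i \sqrt{23}}\right)^{2} = \left(- \frac{1}{-54 + 9 i \sqrt{23}}\right)^{2} = \frac{1}{\left(-54 + 9 i \sqrt{23}\right)^{2}}$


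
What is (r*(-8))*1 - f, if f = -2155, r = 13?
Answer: 2051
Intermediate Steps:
(r*(-8))*1 - f = (13*(-8))*1 - 1*(-2155) = -104*1 + 2155 = -104 + 2155 = 2051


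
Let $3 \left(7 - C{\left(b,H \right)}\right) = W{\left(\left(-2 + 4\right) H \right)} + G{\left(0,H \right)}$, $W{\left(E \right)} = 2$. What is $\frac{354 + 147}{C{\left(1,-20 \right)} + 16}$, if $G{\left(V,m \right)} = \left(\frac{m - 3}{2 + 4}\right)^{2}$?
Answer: $\frac{54108}{1883} \approx 28.735$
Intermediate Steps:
$G{\left(V,m \right)} = \left(- \frac{1}{2} + \frac{m}{6}\right)^{2}$ ($G{\left(V,m \right)} = \left(\frac{-3 + m}{6}\right)^{2} = \left(\left(-3 + m\right) \frac{1}{6}\right)^{2} = \left(- \frac{1}{2} + \frac{m}{6}\right)^{2}$)
$C{\left(b,H \right)} = \frac{19}{3} - \frac{\left(-3 + H\right)^{2}}{108}$ ($C{\left(b,H \right)} = 7 - \frac{2 + \frac{\left(-3 + H\right)^{2}}{36}}{3} = 7 - \left(\frac{2}{3} + \frac{\left(-3 + H\right)^{2}}{108}\right) = \frac{19}{3} - \frac{\left(-3 + H\right)^{2}}{108}$)
$\frac{354 + 147}{C{\left(1,-20 \right)} + 16} = \frac{354 + 147}{\left(\frac{19}{3} - \frac{\left(-3 - 20\right)^{2}}{108}\right) + 16} = \frac{501}{\left(\frac{19}{3} - \frac{\left(-23\right)^{2}}{108}\right) + 16} = \frac{501}{\left(\frac{19}{3} - \frac{529}{108}\right) + 16} = \frac{501}{\frac{155}{108} + 16} = \frac{501}{\frac{1883}{108}} = 501 \cdot \frac{108}{1883} = \frac{54108}{1883}$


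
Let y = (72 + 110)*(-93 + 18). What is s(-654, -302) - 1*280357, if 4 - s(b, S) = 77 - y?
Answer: -294080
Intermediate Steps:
y = -13650 (y = 182*(-75) = -13650)
s(b, S) = -13723 (s(b, S) = 4 - (77 - 1*(-13650)) = 4 - (77 + 13650) = 4 - 1*13727 = 4 - 13727 = -13723)
s(-654, -302) - 1*280357 = -13723 - 1*280357 = -13723 - 280357 = -294080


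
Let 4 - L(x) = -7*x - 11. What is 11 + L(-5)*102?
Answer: -2029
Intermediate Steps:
L(x) = 15 + 7*x (L(x) = 4 - (-7*x - 11) = 4 - (-11 - 7*x) = 4 + (11 + 7*x) = 15 + 7*x)
11 + L(-5)*102 = 11 + (15 + 7*(-5))*102 = 11 + (15 - 35)*102 = 11 - 20*102 = 11 - 2040 = -2029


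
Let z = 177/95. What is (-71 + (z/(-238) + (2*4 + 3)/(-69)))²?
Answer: 12327064231999969/2433880808100 ≈ 5064.8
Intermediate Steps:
z = 177/95 (z = 177*(1/95) = 177/95 ≈ 1.8632)
(-71 + (z/(-238) + (2*4 + 3)/(-69)))² = (-71 + ((177/95)/(-238) + (2*4 + 3)/(-69)))² = (-71 + ((177/95)*(-1/238) + (8 + 3)*(-1/69)))² = (-71 + (-177/22610 + 11*(-1/69)))² = (-71 + (-177/22610 - 11/69))² = (-71 - 260923/1560090)² = (-111027313/1560090)² = 12327064231999969/2433880808100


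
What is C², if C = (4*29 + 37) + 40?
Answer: 37249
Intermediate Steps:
C = 193 (C = (116 + 37) + 40 = 153 + 40 = 193)
C² = 193² = 37249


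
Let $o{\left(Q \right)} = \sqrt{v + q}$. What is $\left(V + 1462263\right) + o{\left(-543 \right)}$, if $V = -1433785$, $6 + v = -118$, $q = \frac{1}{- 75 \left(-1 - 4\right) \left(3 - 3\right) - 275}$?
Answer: $28478 + \frac{9 i \sqrt{4631}}{55} \approx 28478.0 + 11.136 i$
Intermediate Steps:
$q = - \frac{1}{275}$ ($q = \frac{1}{- 75 \left(\left(-5\right) 0\right) - 275} = \frac{1}{\left(-75\right) 0 - 275} = \frac{1}{0 - 275} = \frac{1}{-275} = - \frac{1}{275} \approx -0.0036364$)
$v = -124$ ($v = -6 - 118 = -124$)
$o{\left(Q \right)} = \frac{9 i \sqrt{4631}}{55}$ ($o{\left(Q \right)} = \sqrt{-124 - \frac{1}{275}} = \sqrt{- \frac{34101}{275}} = \frac{9 i \sqrt{4631}}{55}$)
$\left(V + 1462263\right) + o{\left(-543 \right)} = \left(-1433785 + 1462263\right) + \frac{9 i \sqrt{4631}}{55} = 28478 + \frac{9 i \sqrt{4631}}{55}$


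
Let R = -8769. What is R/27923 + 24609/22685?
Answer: 37556334/48725635 ≈ 0.77077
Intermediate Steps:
R/27923 + 24609/22685 = -8769/27923 + 24609/22685 = -8769*1/27923 + 24609*(1/22685) = -8769/27923 + 1893/1745 = 37556334/48725635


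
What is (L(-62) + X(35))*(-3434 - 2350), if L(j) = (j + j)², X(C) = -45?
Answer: -88674504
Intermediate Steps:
L(j) = 4*j² (L(j) = (2*j)² = 4*j²)
(L(-62) + X(35))*(-3434 - 2350) = (4*(-62)² - 45)*(-3434 - 2350) = (4*3844 - 45)*(-5784) = (15376 - 45)*(-5784) = 15331*(-5784) = -88674504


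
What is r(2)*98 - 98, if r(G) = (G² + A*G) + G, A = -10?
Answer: -1470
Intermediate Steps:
r(G) = G² - 9*G (r(G) = (G² - 10*G) + G = G² - 9*G)
r(2)*98 - 98 = (2*(-9 + 2))*98 - 98 = (2*(-7))*98 - 98 = -14*98 - 98 = -1372 - 98 = -1470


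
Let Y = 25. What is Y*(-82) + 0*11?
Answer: -2050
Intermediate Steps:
Y*(-82) + 0*11 = 25*(-82) + 0*11 = -2050 + 0 = -2050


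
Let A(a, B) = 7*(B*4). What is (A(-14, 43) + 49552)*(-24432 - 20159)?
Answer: -2263260796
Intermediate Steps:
A(a, B) = 28*B (A(a, B) = 7*(4*B) = 28*B)
(A(-14, 43) + 49552)*(-24432 - 20159) = (28*43 + 49552)*(-24432 - 20159) = (1204 + 49552)*(-44591) = 50756*(-44591) = -2263260796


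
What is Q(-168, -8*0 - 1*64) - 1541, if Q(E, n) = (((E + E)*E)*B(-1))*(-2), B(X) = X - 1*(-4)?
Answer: -340229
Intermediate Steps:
B(X) = 4 + X (B(X) = X + 4 = 4 + X)
Q(E, n) = -12*E² (Q(E, n) = (((E + E)*E)*(4 - 1))*(-2) = (((2*E)*E)*3)*(-2) = ((2*E²)*3)*(-2) = (6*E²)*(-2) = -12*E²)
Q(-168, -8*0 - 1*64) - 1541 = -12*(-168)² - 1541 = -12*28224 - 1541 = -338688 - 1541 = -340229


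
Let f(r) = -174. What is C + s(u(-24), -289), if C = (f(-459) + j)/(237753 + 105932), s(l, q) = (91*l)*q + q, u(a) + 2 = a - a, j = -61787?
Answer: 17977756704/343685 ≈ 52309.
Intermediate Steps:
u(a) = -2 (u(a) = -2 + (a - a) = -2 + 0 = -2)
s(l, q) = q + 91*l*q (s(l, q) = 91*l*q + q = q + 91*l*q)
C = -61961/343685 (C = (-174 - 61787)/(237753 + 105932) = -61961/343685 ≈ -0.18028)
C + s(u(-24), -289) = -61961/343685 - 289*(1 + 91*(-2)) = -61961/343685 - 289*(1 - 182) = -61961/343685 - 289*(-181) = -61961/343685 + 52309 = 17977756704/343685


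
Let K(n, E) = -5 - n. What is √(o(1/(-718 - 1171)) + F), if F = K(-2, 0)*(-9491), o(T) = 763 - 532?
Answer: 4*√1794 ≈ 169.42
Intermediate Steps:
o(T) = 231
F = 28473 (F = (-5 - 1*(-2))*(-9491) = (-5 + 2)*(-9491) = -3*(-9491) = 28473)
√(o(1/(-718 - 1171)) + F) = √(231 + 28473) = √28704 = 4*√1794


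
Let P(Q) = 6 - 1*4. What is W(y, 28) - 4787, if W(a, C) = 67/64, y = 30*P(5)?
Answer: -306301/64 ≈ -4786.0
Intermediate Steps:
P(Q) = 2 (P(Q) = 6 - 4 = 2)
y = 60 (y = 30*2 = 60)
W(a, C) = 67/64 (W(a, C) = 67*(1/64) = 67/64)
W(y, 28) - 4787 = 67/64 - 4787 = -306301/64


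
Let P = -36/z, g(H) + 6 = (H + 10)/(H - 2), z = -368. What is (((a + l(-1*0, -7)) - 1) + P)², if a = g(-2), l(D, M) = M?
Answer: 2140369/8464 ≈ 252.88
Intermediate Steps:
g(H) = -6 + (10 + H)/(-2 + H) (g(H) = -6 + (H + 10)/(H - 2) = -6 + (10 + H)/(-2 + H))
a = -8 (a = (22 - 5*(-2))/(-2 - 2) = (22 + 10)/(-4) = -¼*32 = -8)
P = 9/92 (P = -36/(-368) = -36*(-1/368) = 9/92 ≈ 0.097826)
(((a + l(-1*0, -7)) - 1) + P)² = (((-8 - 7) - 1) + 9/92)² = ((-15 - 1) + 9/92)² = (-16 + 9/92)² = (-1463/92)² = 2140369/8464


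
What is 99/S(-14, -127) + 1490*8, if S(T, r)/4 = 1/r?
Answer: 35107/4 ≈ 8776.8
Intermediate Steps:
S(T, r) = 4/r
99/S(-14, -127) + 1490*8 = 99/((4/(-127))) + 1490*8 = 99/((4*(-1/127))) + 11920 = 99/(-4/127) + 11920 = 99*(-127/4) + 11920 = -12573/4 + 11920 = 35107/4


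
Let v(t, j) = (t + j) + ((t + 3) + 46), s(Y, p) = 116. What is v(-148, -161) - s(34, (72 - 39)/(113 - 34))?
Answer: -524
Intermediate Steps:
v(t, j) = 49 + j + 2*t (v(t, j) = (j + t) + ((3 + t) + 46) = (j + t) + (49 + t) = 49 + j + 2*t)
v(-148, -161) - s(34, (72 - 39)/(113 - 34)) = (49 - 161 + 2*(-148)) - 1*116 = (49 - 161 - 296) - 116 = -408 - 116 = -524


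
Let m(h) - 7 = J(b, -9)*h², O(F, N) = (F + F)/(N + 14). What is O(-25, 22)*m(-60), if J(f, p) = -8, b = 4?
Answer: 719825/18 ≈ 39990.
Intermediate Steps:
O(F, N) = 2*F/(14 + N) (O(F, N) = (2*F)/(14 + N) = 2*F/(14 + N))
m(h) = 7 - 8*h²
O(-25, 22)*m(-60) = (2*(-25)/(14 + 22))*(7 - 8*(-60)²) = (2*(-25)/36)*(7 - 8*3600) = (2*(-25)*(1/36))*(7 - 28800) = -25/18*(-28793) = 719825/18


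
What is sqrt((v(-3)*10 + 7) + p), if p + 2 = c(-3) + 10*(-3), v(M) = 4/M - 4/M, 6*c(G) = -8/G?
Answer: I*sqrt(221)/3 ≈ 4.9554*I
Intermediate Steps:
c(G) = -4/(3*G) (c(G) = (-8/G)/6 = -4/(3*G))
v(M) = 0
p = -284/9 (p = -2 + (-4/3/(-3) + 10*(-3)) = -2 + (-4/3*(-1/3) - 30) = -2 + (4/9 - 30) = -2 - 266/9 = -284/9 ≈ -31.556)
sqrt((v(-3)*10 + 7) + p) = sqrt((0*10 + 7) - 284/9) = sqrt((0 + 7) - 284/9) = sqrt(7 - 284/9) = sqrt(-221/9) = I*sqrt(221)/3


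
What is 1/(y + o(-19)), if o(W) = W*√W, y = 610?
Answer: 610/378959 + 19*I*√19/378959 ≈ 0.0016097 + 0.00021854*I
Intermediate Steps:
o(W) = W^(3/2)
1/(y + o(-19)) = 1/(610 + (-19)^(3/2)) = 1/(610 - 19*I*√19)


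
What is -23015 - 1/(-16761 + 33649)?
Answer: -388677321/16888 ≈ -23015.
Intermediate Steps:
-23015 - 1/(-16761 + 33649) = -23015 - 1/16888 = -388677321/16888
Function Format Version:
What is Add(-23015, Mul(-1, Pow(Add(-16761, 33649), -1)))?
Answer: Rational(-388677321, 16888) ≈ -23015.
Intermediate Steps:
Add(-23015, Mul(-1, Pow(Add(-16761, 33649), -1))) = Add(-23015, Mul(-1, Pow(16888, -1))) = Add(-23015, Mul(-1, Rational(1, 16888))) = Add(-23015, Rational(-1, 16888)) = Rational(-388677321, 16888)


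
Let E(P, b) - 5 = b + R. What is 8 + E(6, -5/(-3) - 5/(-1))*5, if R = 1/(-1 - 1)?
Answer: 383/6 ≈ 63.833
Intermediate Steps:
R = -½ (R = 1/(-2) = -½ ≈ -0.50000)
E(P, b) = 9/2 + b (E(P, b) = 5 + (b - ½) = 5 + (-½ + b) = 9/2 + b)
8 + E(6, -5/(-3) - 5/(-1))*5 = 8 + (9/2 + (-5/(-3) - 5/(-1)))*5 = 8 + (9/2 + (-5*(-⅓) - 5*(-1)))*5 = 8 + (9/2 + (5/3 + 5))*5 = 8 + (9/2 + 20/3)*5 = 8 + (67/6)*5 = 8 + 335/6 = 383/6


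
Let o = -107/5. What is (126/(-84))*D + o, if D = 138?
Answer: -1142/5 ≈ -228.40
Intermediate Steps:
o = -107/5 (o = -107*⅕ = -107/5 ≈ -21.400)
(126/(-84))*D + o = (126/(-84))*138 - 107/5 = (126*(-1/84))*138 - 107/5 = -3/2*138 - 107/5 = -207 - 107/5 = -1142/5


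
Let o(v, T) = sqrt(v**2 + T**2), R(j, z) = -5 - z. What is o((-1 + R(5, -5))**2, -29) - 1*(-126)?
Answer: 126 + sqrt(842) ≈ 155.02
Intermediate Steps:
o(v, T) = sqrt(T**2 + v**2)
o((-1 + R(5, -5))**2, -29) - 1*(-126) = sqrt((-29)**2 + ((-1 + (-5 - 1*(-5)))**2)**2) - 1*(-126) = sqrt(841 + ((-1 + (-5 + 5))**2)**2) + 126 = sqrt(841 + ((-1 + 0)**2)**2) + 126 = sqrt(841 + ((-1)**2)**2) + 126 = sqrt(841 + 1**2) + 126 = sqrt(841 + 1) + 126 = sqrt(842) + 126 = 126 + sqrt(842)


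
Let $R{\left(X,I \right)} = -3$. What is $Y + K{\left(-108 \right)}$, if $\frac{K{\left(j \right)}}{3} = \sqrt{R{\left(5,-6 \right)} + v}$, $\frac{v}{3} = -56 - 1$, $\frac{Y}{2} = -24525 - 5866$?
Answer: $-60782 + 3 i \sqrt{174} \approx -60782.0 + 39.573 i$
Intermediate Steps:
$Y = -60782$ ($Y = 2 \left(-24525 - 5866\right) = 2 \left(-30391\right) = -60782$)
$v = -171$ ($v = 3 \left(-56 - 1\right) = 3 \left(-57\right) = -171$)
$K{\left(j \right)} = 3 i \sqrt{174}$ ($K{\left(j \right)} = 3 \sqrt{-3 - 171} = 3 \sqrt{-174} = 3 i \sqrt{174}$)
$Y + K{\left(-108 \right)} = -60782 + 3 i \sqrt{174}$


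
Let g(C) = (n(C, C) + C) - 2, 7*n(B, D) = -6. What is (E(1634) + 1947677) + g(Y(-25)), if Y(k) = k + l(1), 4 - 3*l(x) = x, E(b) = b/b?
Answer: 13633558/7 ≈ 1.9477e+6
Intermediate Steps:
n(B, D) = -6/7 (n(B, D) = (1/7)*(-6) = -6/7)
E(b) = 1
l(x) = 4/3 - x/3
Y(k) = 1 + k (Y(k) = k + (4/3 - 1/3*1) = k + (4/3 - 1/3) = k + 1 = 1 + k)
g(C) = -20/7 + C (g(C) = (-6/7 + C) - 2 = -20/7 + C)
(E(1634) + 1947677) + g(Y(-25)) = (1 + 1947677) + (-20/7 + (1 - 25)) = 1947678 + (-20/7 - 24) = 1947678 - 188/7 = 13633558/7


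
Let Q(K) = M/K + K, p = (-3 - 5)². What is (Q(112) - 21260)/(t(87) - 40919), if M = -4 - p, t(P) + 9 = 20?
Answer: 197387/381808 ≈ 0.51698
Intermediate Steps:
t(P) = 11 (t(P) = -9 + 20 = 11)
p = 64 (p = (-8)² = 64)
M = -68 (M = -4 - 1*64 = -4 - 64 = -68)
Q(K) = K - 68/K (Q(K) = -68/K + K = K - 68/K)
(Q(112) - 21260)/(t(87) - 40919) = ((112 - 68/112) - 21260)/(11 - 40919) = ((112 - 68*1/112) - 21260)/(-40908) = ((112 - 17/28) - 21260)*(-1/40908) = (3119/28 - 21260)*(-1/40908) = -592161/28*(-1/40908) = 197387/381808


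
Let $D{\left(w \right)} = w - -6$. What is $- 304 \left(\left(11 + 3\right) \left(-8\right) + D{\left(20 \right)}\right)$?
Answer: $26144$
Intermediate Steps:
$D{\left(w \right)} = 6 + w$ ($D{\left(w \right)} = w + 6 = 6 + w$)
$- 304 \left(\left(11 + 3\right) \left(-8\right) + D{\left(20 \right)}\right) = - 304 \left(\left(11 + 3\right) \left(-8\right) + \left(6 + 20\right)\right) = - 304 \left(14 \left(-8\right) + 26\right) = - 304 \left(-112 + 26\right) = \left(-304\right) \left(-86\right) = 26144$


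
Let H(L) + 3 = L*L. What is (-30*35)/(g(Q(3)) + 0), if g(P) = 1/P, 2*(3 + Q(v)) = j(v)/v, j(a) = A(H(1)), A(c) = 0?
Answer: 3150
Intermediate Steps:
H(L) = -3 + L**2 (H(L) = -3 + L*L = -3 + L**2)
j(a) = 0
Q(v) = -3 (Q(v) = -3 + (0/v)/2 = -3 + (1/2)*0 = -3 + 0 = -3)
(-30*35)/(g(Q(3)) + 0) = (-30*35)/(1/(-3) + 0) = -1050/(-1/3 + 0) = -1050/(-1/3) = -1050*(-3) = 3150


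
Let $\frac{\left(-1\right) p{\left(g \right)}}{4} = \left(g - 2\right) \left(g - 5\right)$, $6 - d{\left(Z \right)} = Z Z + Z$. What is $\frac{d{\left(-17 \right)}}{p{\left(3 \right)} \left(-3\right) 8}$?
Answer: $\frac{133}{96} \approx 1.3854$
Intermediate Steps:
$d{\left(Z \right)} = 6 - Z - Z^{2}$ ($d{\left(Z \right)} = 6 - \left(Z Z + Z\right) = 6 - \left(Z^{2} + Z\right) = 6 - \left(Z + Z^{2}\right) = 6 - Z - Z^{2}$)
$p{\left(g \right)} = - 4 \left(-5 + g\right) \left(-2 + g\right)$ ($p{\left(g \right)} = - 4 \left(g - 2\right) \left(g - 5\right) = - 4 \left(-2 + g\right) \left(-5 + g\right) = - 4 \left(-5 + g\right) \left(-2 + g\right)$)
$\frac{d{\left(-17 \right)}}{p{\left(3 \right)} \left(-3\right) 8} = \frac{6 - -17 - \left(-17\right)^{2}}{\left(-40 - 4 \cdot 3^{2} + 28 \cdot 3\right) \left(-3\right) 8} = \frac{6 + 17 - 289}{\left(-40 - 36 + 84\right) \left(-3\right) 8} = - \frac{266}{8 \left(-3\right) 8} = - \frac{266}{\left(-24\right) 8} = - \frac{266}{-192} = \left(-266\right) \left(- \frac{1}{192}\right) = \frac{133}{96}$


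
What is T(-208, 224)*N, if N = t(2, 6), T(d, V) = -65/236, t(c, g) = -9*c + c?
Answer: 260/59 ≈ 4.4068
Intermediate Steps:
t(c, g) = -8*c
T(d, V) = -65/236 (T(d, V) = -65*1/236 = -65/236)
N = -16 (N = -8*2 = -16)
T(-208, 224)*N = -65/236*(-16) = 260/59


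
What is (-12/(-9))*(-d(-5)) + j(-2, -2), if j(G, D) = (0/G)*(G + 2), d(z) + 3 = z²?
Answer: -88/3 ≈ -29.333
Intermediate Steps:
d(z) = -3 + z²
j(G, D) = 0 (j(G, D) = 0*(2 + G) = 0)
(-12/(-9))*(-d(-5)) + j(-2, -2) = (-12/(-9))*(-(-3 + (-5)²)) + 0 = (-12*(-⅑))*(-(-3 + 25)) + 0 = 4*(-1*22)/3 + 0 = (4/3)*(-22) + 0 = -88/3 + 0 = -88/3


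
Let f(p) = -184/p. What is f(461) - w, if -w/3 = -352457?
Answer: -487448215/461 ≈ -1.0574e+6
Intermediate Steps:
w = 1057371 (w = -3*(-352457) = 1057371)
f(461) - w = -184/461 - 1*1057371 = -184*1/461 - 1057371 = -184/461 - 1057371 = -487448215/461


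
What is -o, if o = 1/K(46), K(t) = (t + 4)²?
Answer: -1/2500 ≈ -0.00040000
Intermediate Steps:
K(t) = (4 + t)²
o = 1/2500 (o = 1/((4 + 46)²) = 1/(50²) = 1/2500 ≈ 0.00040000)
-o = -1*1/2500 = -1/2500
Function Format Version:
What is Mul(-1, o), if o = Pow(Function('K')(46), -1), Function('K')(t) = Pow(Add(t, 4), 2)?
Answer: Rational(-1, 2500) ≈ -0.00040000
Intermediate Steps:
Function('K')(t) = Pow(Add(4, t), 2)
o = Rational(1, 2500) (o = Pow(Pow(Add(4, 46), 2), -1) = Pow(Pow(50, 2), -1) = Pow(2500, -1) = Rational(1, 2500) ≈ 0.00040000)
Mul(-1, o) = Mul(-1, Rational(1, 2500)) = Rational(-1, 2500)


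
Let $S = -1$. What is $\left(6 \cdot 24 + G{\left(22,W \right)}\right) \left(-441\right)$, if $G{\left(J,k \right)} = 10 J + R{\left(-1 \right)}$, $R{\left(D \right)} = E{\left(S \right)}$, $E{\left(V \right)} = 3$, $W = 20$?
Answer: $-161847$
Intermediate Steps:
$R{\left(D \right)} = 3$
$G{\left(J,k \right)} = 3 + 10 J$ ($G{\left(J,k \right)} = 10 J + 3 = 3 + 10 J$)
$\left(6 \cdot 24 + G{\left(22,W \right)}\right) \left(-441\right) = \left(6 \cdot 24 + \left(3 + 10 \cdot 22\right)\right) \left(-441\right) = \left(144 + \left(3 + 220\right)\right) \left(-441\right) = \left(144 + 223\right) \left(-441\right) = 367 \left(-441\right) = -161847$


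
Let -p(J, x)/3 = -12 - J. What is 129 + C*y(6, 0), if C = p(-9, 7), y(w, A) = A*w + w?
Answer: 183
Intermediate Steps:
y(w, A) = w + A*w
p(J, x) = 36 + 3*J (p(J, x) = -3*(-12 - J) = 36 + 3*J)
C = 9 (C = 36 + 3*(-9) = 36 - 27 = 9)
129 + C*y(6, 0) = 129 + 9*(6*(1 + 0)) = 129 + 9*(6*1) = 129 + 9*6 = 129 + 54 = 183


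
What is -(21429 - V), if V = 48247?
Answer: 26818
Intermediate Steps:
-(21429 - V) = -(21429 - 1*48247) = -(21429 - 48247) = -1*(-26818) = 26818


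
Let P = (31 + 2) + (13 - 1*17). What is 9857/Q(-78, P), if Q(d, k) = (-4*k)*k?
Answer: -9857/3364 ≈ -2.9301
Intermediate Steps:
P = 29 (P = 33 + (13 - 17) = 33 - 4 = 29)
Q(d, k) = -4*k²
9857/Q(-78, P) = 9857/((-4*29²)) = 9857/((-4*841)) = 9857/(-3364) = 9857*(-1/3364) = -9857/3364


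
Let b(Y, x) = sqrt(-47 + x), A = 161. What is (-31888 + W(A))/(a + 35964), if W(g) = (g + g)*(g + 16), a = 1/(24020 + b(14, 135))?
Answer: 520944495992287528/746245832691570913 + 50212*sqrt(22)/746245832691570913 ≈ 0.69809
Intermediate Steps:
a = 1/(24020 + 2*sqrt(22)) (a = 1/(24020 + sqrt(-47 + 135)) = 1/(24020 + sqrt(88)) = 1/(24020 + 2*sqrt(22)) ≈ 4.1616e-5)
W(g) = 2*g*(16 + g) (W(g) = (2*g)*(16 + g) = 2*g*(16 + g))
(-31888 + W(A))/(a + 35964) = (-31888 + 2*161*(16 + 161))/((6005/144240078 - sqrt(22)/288480156) + 35964) = (-31888 + 2*161*177)/(5187450171197/144240078 - sqrt(22)/288480156) = (-31888 + 56994)/(5187450171197/144240078 - sqrt(22)/288480156) = 25106/(5187450171197/144240078 - sqrt(22)/288480156)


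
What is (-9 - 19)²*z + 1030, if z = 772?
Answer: 606278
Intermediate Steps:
(-9 - 19)²*z + 1030 = (-9 - 19)²*772 + 1030 = (-28)²*772 + 1030 = 784*772 + 1030 = 605248 + 1030 = 606278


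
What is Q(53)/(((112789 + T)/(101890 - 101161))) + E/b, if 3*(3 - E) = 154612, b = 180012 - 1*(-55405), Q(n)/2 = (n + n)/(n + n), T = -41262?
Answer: -10028574823/50516015277 ≈ -0.19852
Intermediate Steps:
Q(n) = 2 (Q(n) = 2*((n + n)/(n + n)) = 2*((2*n)/((2*n))) = 2*((2*n)*(1/(2*n))) = 2*1 = 2)
b = 235417 (b = 180012 + 55405 = 235417)
E = -154603/3 (E = 3 - ⅓*154612 = 3 - 154612/3 = -154603/3 ≈ -51534.)
Q(53)/(((112789 + T)/(101890 - 101161))) + E/b = 2/(((112789 - 41262)/(101890 - 101161))) - 154603/3/235417 = 2/((71527/729)) - 154603/3*1/235417 = 2/((71527*(1/729))) - 154603/706251 = 2/(71527/729) - 154603/706251 = 2*(729/71527) - 154603/706251 = 1458/71527 - 154603/706251 = -10028574823/50516015277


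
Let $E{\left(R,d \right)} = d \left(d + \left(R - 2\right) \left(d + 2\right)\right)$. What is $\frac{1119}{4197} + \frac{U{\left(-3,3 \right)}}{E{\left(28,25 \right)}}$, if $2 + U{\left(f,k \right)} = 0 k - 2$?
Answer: $\frac{6773679}{25426825} \approx 0.2664$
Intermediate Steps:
$U{\left(f,k \right)} = -4$ ($U{\left(f,k \right)} = -2 - \left(2 + 0 k\right) = -2 + \left(0 - 2\right) = -2 - 2 = -4$)
$E{\left(R,d \right)} = d \left(d + \left(-2 + R\right) \left(2 + d\right)\right)$
$\frac{1119}{4197} + \frac{U{\left(-3,3 \right)}}{E{\left(28,25 \right)}} = \frac{1119}{4197} - \frac{4}{25 \left(-4 - 25 + 2 \cdot 28 + 28 \cdot 25\right)} = 1119 \cdot \frac{1}{4197} - \frac{4}{25 \left(-4 - 25 + 56 + 700\right)} = \frac{373}{1399} - \frac{4}{25 \cdot 727} = \frac{373}{1399} - \frac{4}{18175} = \frac{6773679}{25426825}$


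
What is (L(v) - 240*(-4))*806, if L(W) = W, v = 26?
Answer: 794716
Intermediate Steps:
(L(v) - 240*(-4))*806 = (26 - 240*(-4))*806 = (26 + 960)*806 = 986*806 = 794716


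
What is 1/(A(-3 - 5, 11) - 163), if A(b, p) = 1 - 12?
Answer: -1/174 ≈ -0.0057471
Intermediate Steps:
A(b, p) = -11
1/(A(-3 - 5, 11) - 163) = 1/(-11 - 163) = 1/(-174) = -1/174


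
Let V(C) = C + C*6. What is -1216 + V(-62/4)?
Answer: -2649/2 ≈ -1324.5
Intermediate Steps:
V(C) = 7*C (V(C) = C + 6*C = 7*C)
-1216 + V(-62/4) = -1216 + 7*(-62/4) = -1216 + 7*(-62*¼) = -1216 + 7*(-31/2) = -1216 - 217/2 = -2649/2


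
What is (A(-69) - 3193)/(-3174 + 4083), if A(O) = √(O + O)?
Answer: -3193/909 + I*√138/909 ≈ -3.5126 + 0.012923*I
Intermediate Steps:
A(O) = √2*√O (A(O) = √(2*O) = √2*√O)
(A(-69) - 3193)/(-3174 + 4083) = (√2*√(-69) - 3193)/(-3174 + 4083) = (√2*(I*√69) - 3193)/909 = (I*√138 - 3193)*(1/909) = (-3193 + I*√138)*(1/909) = -3193/909 + I*√138/909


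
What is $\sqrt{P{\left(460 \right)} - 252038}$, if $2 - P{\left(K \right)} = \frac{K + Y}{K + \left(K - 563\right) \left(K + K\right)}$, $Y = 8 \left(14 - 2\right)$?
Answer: $\frac{i \sqrt{5603068893023}}{4715} \approx 502.03 i$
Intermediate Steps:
$Y = 96$ ($Y = 8 \cdot 12 = 96$)
$P{\left(K \right)} = 2 - \frac{96 + K}{K + 2 K \left(-563 + K\right)}$ ($P{\left(K \right)} = 2 - \frac{K + 96}{K + \left(K - 563\right) \left(K + K\right)} = 2 - \frac{96 + K}{K + \left(-563 + K\right) 2 K} = 2 - \frac{96 + K}{K + 2 K \left(-563 + K\right)}$)
$\sqrt{P{\left(460 \right)} - 252038} = \sqrt{\frac{-96 - 1035460 + 4 \cdot 460^{2}}{460 \left(-1125 + 2 \cdot 460\right)} - 252038} = \sqrt{\frac{-96 - 1035460 + 4 \cdot 211600}{460 \left(-1125 + 920\right)} - 252038} = \sqrt{\frac{-96 - 1035460 + 846400}{460 \left(-205\right)} - 252038} = \sqrt{\frac{1}{460} \left(- \frac{1}{205}\right) \left(-189156\right) - 252038} = \sqrt{\frac{47289}{23575} - 252038} = \sqrt{- \frac{5941748561}{23575}} = \frac{i \sqrt{5603068893023}}{4715}$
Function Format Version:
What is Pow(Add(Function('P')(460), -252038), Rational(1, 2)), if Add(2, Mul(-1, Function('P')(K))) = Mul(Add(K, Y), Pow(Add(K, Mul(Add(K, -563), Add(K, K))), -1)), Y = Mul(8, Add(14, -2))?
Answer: Mul(Rational(1, 4715), I, Pow(5603068893023, Rational(1, 2))) ≈ Mul(502.03, I)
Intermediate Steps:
Y = 96 (Y = Mul(8, 12) = 96)
Function('P')(K) = Add(2, Mul(-1, Pow(Add(K, Mul(2, K, Add(-563, K))), -1), Add(96, K))) (Function('P')(K) = Add(2, Mul(-1, Mul(Add(K, 96), Pow(Add(K, Mul(Add(K, -563), Add(K, K))), -1)))) = Add(2, Mul(-1, Mul(Add(96, K), Pow(Add(K, Mul(Add(-563, K), Mul(2, K))), -1)))) = Add(2, Mul(-1, Mul(Add(96, K), Pow(Add(K, Mul(2, K, Add(-563, K))), -1)))) = Add(2, Mul(-1, Mul(Pow(Add(K, Mul(2, K, Add(-563, K))), -1), Add(96, K)))) = Add(2, Mul(-1, Pow(Add(K, Mul(2, K, Add(-563, K))), -1), Add(96, K))))
Pow(Add(Function('P')(460), -252038), Rational(1, 2)) = Pow(Add(Mul(Pow(460, -1), Pow(Add(-1125, Mul(2, 460)), -1), Add(-96, Mul(-2251, 460), Mul(4, Pow(460, 2)))), -252038), Rational(1, 2)) = Pow(Add(Mul(Rational(1, 460), Pow(Add(-1125, 920), -1), Add(-96, -1035460, Mul(4, 211600))), -252038), Rational(1, 2)) = Pow(Add(Mul(Rational(1, 460), Pow(-205, -1), Add(-96, -1035460, 846400)), -252038), Rational(1, 2)) = Pow(Add(Mul(Rational(1, 460), Rational(-1, 205), -189156), -252038), Rational(1, 2)) = Pow(Add(Rational(47289, 23575), -252038), Rational(1, 2)) = Pow(Rational(-5941748561, 23575), Rational(1, 2)) = Mul(Rational(1, 4715), I, Pow(5603068893023, Rational(1, 2)))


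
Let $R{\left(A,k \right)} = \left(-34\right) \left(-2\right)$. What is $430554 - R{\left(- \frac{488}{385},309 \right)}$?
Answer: $430486$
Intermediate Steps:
$R{\left(A,k \right)} = 68$
$430554 - R{\left(- \frac{488}{385},309 \right)} = 430554 - 68 = 430486$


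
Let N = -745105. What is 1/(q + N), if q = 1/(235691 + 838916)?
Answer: -1074607/800695048734 ≈ -1.3421e-6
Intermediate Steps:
q = 1/1074607 ≈ 9.3057e-7
1/(q + N) = 1/(1/1074607 - 745105) = 1/(-800695048734/1074607) = -1074607/800695048734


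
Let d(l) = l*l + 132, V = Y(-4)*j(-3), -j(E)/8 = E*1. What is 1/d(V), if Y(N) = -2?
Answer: 1/2436 ≈ 0.00041051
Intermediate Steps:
j(E) = -8*E
V = -48 (V = -(-16)*(-3) = -2*24 = -48)
d(l) = 132 + l**2 (d(l) = l**2 + 132 = 132 + l**2)
1/d(V) = 1/(132 + (-48)**2) = 1/(132 + 2304) = 1/2436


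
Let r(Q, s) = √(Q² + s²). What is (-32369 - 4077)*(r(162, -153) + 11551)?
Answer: -420987746 - 328014*√613 ≈ -4.2911e+8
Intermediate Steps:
(-32369 - 4077)*(r(162, -153) + 11551) = (-32369 - 4077)*(√(162² + (-153)²) + 11551) = -36446*(√(26244 + 23409) + 11551) = -36446*(√49653 + 11551) = -36446*(9*√613 + 11551) = -36446*(11551 + 9*√613) = -420987746 - 328014*√613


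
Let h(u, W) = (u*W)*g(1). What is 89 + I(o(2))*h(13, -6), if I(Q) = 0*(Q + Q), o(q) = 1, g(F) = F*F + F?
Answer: 89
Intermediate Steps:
g(F) = F + F**2 (g(F) = F**2 + F = F + F**2)
h(u, W) = 2*W*u (h(u, W) = (u*W)*(1*(1 + 1)) = (W*u)*(1*2) = (W*u)*2 = 2*W*u)
I(Q) = 0 (I(Q) = 0*(2*Q) = 0)
89 + I(o(2))*h(13, -6) = 89 + 0*(2*(-6)*13) = 89 + 0*(-156) = 89 + 0 = 89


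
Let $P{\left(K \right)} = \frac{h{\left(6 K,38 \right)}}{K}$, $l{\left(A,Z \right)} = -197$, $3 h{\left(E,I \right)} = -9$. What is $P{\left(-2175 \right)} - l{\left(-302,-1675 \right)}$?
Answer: $\frac{142826}{725} \approx 197.0$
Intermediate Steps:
$h{\left(E,I \right)} = -3$ ($h{\left(E,I \right)} = \frac{1}{3} \left(-9\right) = -3$)
$P{\left(K \right)} = - \frac{3}{K}$
$P{\left(-2175 \right)} - l{\left(-302,-1675 \right)} = - \frac{3}{-2175} - -197 = \left(-3\right) \left(- \frac{1}{2175}\right) + 197 = \frac{1}{725} + 197 = \frac{142826}{725}$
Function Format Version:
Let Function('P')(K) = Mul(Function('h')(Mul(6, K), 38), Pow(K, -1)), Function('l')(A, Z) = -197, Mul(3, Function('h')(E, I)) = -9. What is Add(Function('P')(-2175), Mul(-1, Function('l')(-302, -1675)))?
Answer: Rational(142826, 725) ≈ 197.00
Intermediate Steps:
Function('h')(E, I) = -3 (Function('h')(E, I) = Mul(Rational(1, 3), -9) = -3)
Function('P')(K) = Mul(-3, Pow(K, -1))
Add(Function('P')(-2175), Mul(-1, Function('l')(-302, -1675))) = Add(Mul(-3, Pow(-2175, -1)), Mul(-1, -197)) = Add(Mul(-3, Rational(-1, 2175)), 197) = Add(Rational(1, 725), 197) = Rational(142826, 725)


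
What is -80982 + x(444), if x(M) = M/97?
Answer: -7854810/97 ≈ -80977.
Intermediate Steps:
x(M) = M/97 (x(M) = M*(1/97) = M/97)
-80982 + x(444) = -80982 + (1/97)*444 = -80982 + 444/97 = -7854810/97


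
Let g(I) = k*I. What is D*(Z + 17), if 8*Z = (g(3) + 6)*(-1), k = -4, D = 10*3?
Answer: 1065/2 ≈ 532.50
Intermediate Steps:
D = 30
g(I) = -4*I
Z = ¾ (Z = ((-4*3 + 6)*(-1))/8 = ((-12 + 6)*(-1))/8 = (-6*(-1))/8 = (⅛)*6 = ¾ ≈ 0.75000)
D*(Z + 17) = 30*(¾ + 17) = 30*(71/4) = 1065/2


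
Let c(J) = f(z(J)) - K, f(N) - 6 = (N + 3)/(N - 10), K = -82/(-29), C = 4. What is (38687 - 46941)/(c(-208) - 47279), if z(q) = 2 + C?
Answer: 957464/5484257 ≈ 0.17458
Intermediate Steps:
K = 82/29 (K = -82*(-1/29) = 82/29 ≈ 2.8276)
z(q) = 6 (z(q) = 2 + 4 = 6)
f(N) = 6 + (3 + N)/(-10 + N) (f(N) = 6 + (N + 3)/(N - 10) = 6 + (3 + N)/(-10 + N))
c(J) = 107/116 (c(J) = (-57 + 7*6)/(-10 + 6) - 1*82/29 = (-57 + 42)/(-4) - 82/29 = -¼*(-15) - 82/29 = 15/4 - 82/29 = 107/116)
(38687 - 46941)/(c(-208) - 47279) = (38687 - 46941)/(107/116 - 47279) = -8254/(-5484257/116) = -8254*(-116/5484257) = 957464/5484257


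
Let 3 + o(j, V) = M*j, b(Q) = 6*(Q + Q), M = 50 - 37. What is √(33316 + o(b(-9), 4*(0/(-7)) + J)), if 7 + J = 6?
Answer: √31909 ≈ 178.63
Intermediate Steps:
J = -1 (J = -7 + 6 = -1)
M = 13
b(Q) = 12*Q (b(Q) = 6*(2*Q) = 12*Q)
o(j, V) = -3 + 13*j
√(33316 + o(b(-9), 4*(0/(-7)) + J)) = √(33316 + (-3 + 13*(12*(-9)))) = √(33316 + (-3 + 13*(-108))) = √(33316 + (-3 - 1404)) = √(33316 - 1407) = √31909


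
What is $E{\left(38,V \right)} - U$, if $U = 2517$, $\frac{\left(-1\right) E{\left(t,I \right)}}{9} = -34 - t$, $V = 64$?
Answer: $-1869$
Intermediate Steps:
$E{\left(t,I \right)} = 306 + 9 t$ ($E{\left(t,I \right)} = - 9 \left(-34 - t\right) = 306 + 9 t$)
$E{\left(38,V \right)} - U = \left(306 + 9 \cdot 38\right) - 2517 = \left(306 + 342\right) - 2517 = 648 - 2517 = -1869$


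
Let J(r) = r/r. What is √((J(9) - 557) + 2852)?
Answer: 2*√574 ≈ 47.917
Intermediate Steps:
J(r) = 1
√((J(9) - 557) + 2852) = √((1 - 557) + 2852) = √(-556 + 2852) = √2296 = 2*√574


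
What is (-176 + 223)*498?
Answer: 23406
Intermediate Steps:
(-176 + 223)*498 = 47*498 = 23406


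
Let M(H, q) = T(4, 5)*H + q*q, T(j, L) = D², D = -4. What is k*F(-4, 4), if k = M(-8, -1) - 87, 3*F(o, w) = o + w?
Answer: 0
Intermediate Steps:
T(j, L) = 16 (T(j, L) = (-4)² = 16)
F(o, w) = o/3 + w/3 (F(o, w) = (o + w)/3 = o/3 + w/3)
M(H, q) = q² + 16*H (M(H, q) = 16*H + q*q = 16*H + q² = q² + 16*H)
k = -214 (k = ((-1)² + 16*(-8)) - 87 = (1 - 128) - 87 = -127 - 87 = -214)
k*F(-4, 4) = -214*((⅓)*(-4) + (⅓)*4) = -214*(-4/3 + 4/3) = -214*0 = 0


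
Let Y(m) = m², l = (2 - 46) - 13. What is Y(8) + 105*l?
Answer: -5921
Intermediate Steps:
l = -57 (l = -44 - 13 = -57)
Y(8) + 105*l = 8² + 105*(-57) = 64 - 5985 = -5921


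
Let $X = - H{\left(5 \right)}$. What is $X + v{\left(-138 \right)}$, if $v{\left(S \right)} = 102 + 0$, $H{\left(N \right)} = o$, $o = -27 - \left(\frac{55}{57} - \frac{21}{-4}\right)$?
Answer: $\frac{30829}{228} \approx 135.21$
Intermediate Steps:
$o = - \frac{7573}{228}$ ($o = -27 - \left(55 \cdot \frac{1}{57} - - \frac{21}{4}\right) = -27 - \left(\frac{55}{57} + \frac{21}{4}\right) = -27 - \frac{1417}{228} = - \frac{7573}{228} \approx -33.215$)
$H{\left(N \right)} = - \frac{7573}{228}$
$v{\left(S \right)} = 102$
$X = \frac{7573}{228}$ ($X = \left(-1\right) \left(- \frac{7573}{228}\right) = \frac{7573}{228} \approx 33.215$)
$X + v{\left(-138 \right)} = \frac{7573}{228} + 102 = \frac{30829}{228}$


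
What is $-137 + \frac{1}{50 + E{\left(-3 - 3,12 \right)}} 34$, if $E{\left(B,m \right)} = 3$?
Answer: $- \frac{7227}{53} \approx -136.36$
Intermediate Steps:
$-137 + \frac{1}{50 + E{\left(-3 - 3,12 \right)}} 34 = -137 + \frac{1}{50 + 3} \cdot 34 = -137 + \frac{1}{53} \cdot 34 = -137 + \frac{34}{53} = - \frac{7227}{53}$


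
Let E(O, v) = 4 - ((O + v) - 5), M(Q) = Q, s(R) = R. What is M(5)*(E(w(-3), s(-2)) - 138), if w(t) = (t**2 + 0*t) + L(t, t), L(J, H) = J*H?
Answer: -725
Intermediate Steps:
L(J, H) = H*J
w(t) = 2*t**2 (w(t) = (t**2 + 0*t) + t*t = (t**2 + 0) + t**2 = t**2 + t**2 = 2*t**2)
E(O, v) = 9 - O - v (E(O, v) = 4 - (-5 + O + v) = 4 + (5 - O - v) = 9 - O - v)
M(5)*(E(w(-3), s(-2)) - 138) = 5*((9 - 2*(-3)**2 - 1*(-2)) - 138) = 5*((9 - 2*9 + 2) - 138) = 5*((9 - 1*18 + 2) - 138) = 5*((9 - 18 + 2) - 138) = 5*(-7 - 138) = 5*(-145) = -725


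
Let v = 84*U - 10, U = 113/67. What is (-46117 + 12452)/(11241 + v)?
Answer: -2255555/761969 ≈ -2.9602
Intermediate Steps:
U = 113/67 (U = 113*(1/67) = 113/67 ≈ 1.6866)
v = 8822/67 (v = 84*(113/67) - 10 = 9492/67 - 10 = 8822/67 ≈ 131.67)
(-46117 + 12452)/(11241 + v) = (-46117 + 12452)/(11241 + 8822/67) = -33665/761969/67 = -33665*67/761969 = -2255555/761969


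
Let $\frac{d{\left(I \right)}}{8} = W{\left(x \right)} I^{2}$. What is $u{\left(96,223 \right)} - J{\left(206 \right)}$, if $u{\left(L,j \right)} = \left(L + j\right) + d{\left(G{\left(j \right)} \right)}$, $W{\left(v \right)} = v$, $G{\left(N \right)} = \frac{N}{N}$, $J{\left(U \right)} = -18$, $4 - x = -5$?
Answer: $409$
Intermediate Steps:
$x = 9$ ($x = 4 - -5 = 4 + 5 = 9$)
$G{\left(N \right)} = 1$
$d{\left(I \right)} = 72 I^{2}$ ($d{\left(I \right)} = 8 \cdot 9 I^{2} = 72 I^{2}$)
$u{\left(L,j \right)} = 72 + L + j$ ($u{\left(L,j \right)} = \left(L + j\right) + 72 \cdot 1^{2} = \left(L + j\right) + 72 \cdot 1 = \left(L + j\right) + 72 = 72 + L + j$)
$u{\left(96,223 \right)} - J{\left(206 \right)} = \left(72 + 96 + 223\right) - -18 = 391 + 18 = 409$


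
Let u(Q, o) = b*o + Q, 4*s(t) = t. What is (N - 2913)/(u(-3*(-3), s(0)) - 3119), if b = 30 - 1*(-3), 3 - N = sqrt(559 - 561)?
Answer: 291/311 + I*sqrt(2)/3110 ≈ 0.93569 + 0.00045473*I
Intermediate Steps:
s(t) = t/4
N = 3 - I*sqrt(2) (N = 3 - sqrt(559 - 561) = 3 - sqrt(-2) = 3 - I*sqrt(2) ≈ 3.0 - 1.4142*I)
b = 33 (b = 30 + 3 = 33)
u(Q, o) = Q + 33*o (u(Q, o) = 33*o + Q = Q + 33*o)
(N - 2913)/(u(-3*(-3), s(0)) - 3119) = ((3 - I*sqrt(2)) - 2913)/((-3*(-3) + 33*((1/4)*0)) - 3119) = (-2910 - I*sqrt(2))/((9 + 33*0) - 3119) = (-2910 - I*sqrt(2))/((9 + 0) - 3119) = (-2910 - I*sqrt(2))/(9 - 3119) = (-2910 - I*sqrt(2))/(-3110) = (-2910 - I*sqrt(2))*(-1/3110) = 291/311 + I*sqrt(2)/3110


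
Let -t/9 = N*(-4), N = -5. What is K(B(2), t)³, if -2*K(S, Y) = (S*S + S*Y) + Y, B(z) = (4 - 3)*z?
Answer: 19248832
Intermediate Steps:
B(z) = z (B(z) = 1*z = z)
t = -180 (t = -(-45)*(-4) = -9*20 = -180)
K(S, Y) = -Y/2 - S²/2 - S*Y/2 (K(S, Y) = -((S*S + S*Y) + Y)/2 = -((S² + S*Y) + Y)/2 = -(Y + S² + S*Y)/2 = -Y/2 - S²/2 - S*Y/2)
K(B(2), t)³ = (-½*(-180) - ½*2² - ½*2*(-180))³ = (90 - ½*4 + 180)³ = (90 - 2 + 180)³ = 268³ = 19248832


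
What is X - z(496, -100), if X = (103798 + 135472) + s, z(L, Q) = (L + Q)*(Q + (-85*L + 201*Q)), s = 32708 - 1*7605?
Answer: 24958933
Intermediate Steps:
s = 25103 (s = 32708 - 7605 = 25103)
z(L, Q) = (L + Q)*(-85*L + 202*Q)
X = 264373 (X = (103798 + 135472) + 25103 = 239270 + 25103 = 264373)
X - z(496, -100) = 264373 - (-85*496² + 202*(-100)² + 117*496*(-100)) = 264373 - (-85*246016 + 202*10000 - 5803200) = 264373 - (-20911360 + 2020000 - 5803200) = 264373 - 1*(-24694560) = 264373 + 24694560 = 24958933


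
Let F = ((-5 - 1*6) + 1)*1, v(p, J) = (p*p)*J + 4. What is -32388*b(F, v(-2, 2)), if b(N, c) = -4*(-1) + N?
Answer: 194328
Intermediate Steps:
v(p, J) = 4 + J*p² (v(p, J) = p²*J + 4 = J*p² + 4 = 4 + J*p²)
F = -10 (F = ((-5 - 6) + 1)*1 = (-11 + 1)*1 = -10*1 = -10)
b(N, c) = 4 + N
-32388*b(F, v(-2, 2)) = -32388*(4 - 10) = -32388*(-6) = 194328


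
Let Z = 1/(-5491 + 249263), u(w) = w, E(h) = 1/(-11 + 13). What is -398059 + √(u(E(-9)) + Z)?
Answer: -398059 + 3*√825351049/121886 ≈ -3.9806e+5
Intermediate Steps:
E(h) = ½ (E(h) = 1/2 = ½)
Z = 1/243772 ≈ 4.1022e-6
-398059 + √(u(E(-9)) + Z) = -398059 + √(½ + 1/243772) = -398059 + √(121887/243772) = -398059 + 3*√825351049/121886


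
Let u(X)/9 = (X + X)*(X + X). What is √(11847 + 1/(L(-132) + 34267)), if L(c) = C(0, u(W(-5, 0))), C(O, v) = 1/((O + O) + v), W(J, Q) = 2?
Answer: √288460079512931703/4934449 ≈ 108.84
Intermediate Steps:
u(X) = 36*X² (u(X) = 9*((X + X)*(X + X)) = 9*((2*X)*(2*X)) = 9*(4*X²) = 36*X²)
C(O, v) = 1/(v + 2*O) (C(O, v) = 1/(2*O + v) = 1/(v + 2*O))
L(c) = 1/144 (L(c) = 1/(36*2² + 2*0) = 1/(36*4 + 0) = 1/(144 + 0) = 1/144)
√(11847 + 1/(L(-132) + 34267)) = √(11847 + 1/(1/144 + 34267)) = √(11847 + 1/(4934449/144)) = √(11847 + 144/4934449) = √(58458417447/4934449) = √288460079512931703/4934449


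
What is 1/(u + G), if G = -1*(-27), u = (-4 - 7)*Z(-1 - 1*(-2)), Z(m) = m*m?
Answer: 1/16 ≈ 0.062500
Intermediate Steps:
Z(m) = m**2
u = -11 (u = (-4 - 7)*(-1 - 1*(-2))**2 = -11*(-1 + 2)**2 = -11*1**2 = -11*1 = -11)
G = 27
1/(u + G) = 1/(-11 + 27) = 1/16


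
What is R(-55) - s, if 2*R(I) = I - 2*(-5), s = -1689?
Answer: 3333/2 ≈ 1666.5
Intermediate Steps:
R(I) = 5 + I/2 (R(I) = (I - 2*(-5))/2 = (I + 10)/2 = (10 + I)/2 = 5 + I/2)
R(-55) - s = (5 + (½)*(-55)) - 1*(-1689) = (5 - 55/2) + 1689 = -45/2 + 1689 = 3333/2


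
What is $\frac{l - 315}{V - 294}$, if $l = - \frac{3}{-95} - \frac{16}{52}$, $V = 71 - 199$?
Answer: $\frac{194683}{260585} \approx 0.7471$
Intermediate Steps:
$V = -128$ ($V = 71 - 199 = -128$)
$l = - \frac{341}{1235}$ ($l = \left(-3\right) \left(- \frac{1}{95}\right) - \frac{4}{13} = \frac{3}{95} - \frac{4}{13} = - \frac{341}{1235} \approx -0.27611$)
$\frac{l - 315}{V - 294} = \frac{- \frac{341}{1235} - 315}{-128 - 294} = - \frac{389366}{1235 \left(-422\right)} = \left(- \frac{389366}{1235}\right) \left(- \frac{1}{422}\right) = \frac{194683}{260585}$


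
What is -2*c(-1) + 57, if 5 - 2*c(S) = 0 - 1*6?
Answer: 46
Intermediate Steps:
c(S) = 11/2 (c(S) = 5/2 - (0 - 1*6)/2 = 5/2 - (0 - 6)/2 = 5/2 - ½*(-6) = 5/2 + 3 = 11/2)
-2*c(-1) + 57 = -2*11/2 + 57 = -11 + 57 = 46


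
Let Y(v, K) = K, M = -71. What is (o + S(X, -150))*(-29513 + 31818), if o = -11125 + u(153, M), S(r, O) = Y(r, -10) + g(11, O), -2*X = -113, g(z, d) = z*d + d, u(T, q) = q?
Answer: -29978830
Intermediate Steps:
g(z, d) = d + d*z (g(z, d) = d*z + d = d + d*z)
X = 113/2 (X = -1/2*(-113) = 113/2 ≈ 56.500)
S(r, O) = -10 + 12*O (S(r, O) = -10 + O*(1 + 11) = -10 + O*12 = -10 + 12*O)
o = -11196 (o = -11125 - 71 = -11196)
(o + S(X, -150))*(-29513 + 31818) = (-11196 + (-10 + 12*(-150)))*(-29513 + 31818) = (-11196 + (-10 - 1800))*2305 = (-11196 - 1810)*2305 = -13006*2305 = -29978830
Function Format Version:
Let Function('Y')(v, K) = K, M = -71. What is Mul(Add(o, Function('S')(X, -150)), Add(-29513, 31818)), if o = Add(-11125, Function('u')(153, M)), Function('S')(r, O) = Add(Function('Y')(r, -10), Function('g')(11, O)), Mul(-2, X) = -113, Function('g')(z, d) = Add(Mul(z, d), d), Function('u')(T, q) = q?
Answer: -29978830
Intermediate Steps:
Function('g')(z, d) = Add(d, Mul(d, z)) (Function('g')(z, d) = Add(Mul(d, z), d) = Add(d, Mul(d, z)))
X = Rational(113, 2) (X = Mul(Rational(-1, 2), -113) = Rational(113, 2) ≈ 56.500)
Function('S')(r, O) = Add(-10, Mul(12, O)) (Function('S')(r, O) = Add(-10, Mul(O, Add(1, 11))) = Add(-10, Mul(O, 12)) = Add(-10, Mul(12, O)))
o = -11196 (o = Add(-11125, -71) = -11196)
Mul(Add(o, Function('S')(X, -150)), Add(-29513, 31818)) = Mul(Add(-11196, Add(-10, Mul(12, -150))), Add(-29513, 31818)) = Mul(Add(-11196, Add(-10, -1800)), 2305) = Mul(Add(-11196, -1810), 2305) = Mul(-13006, 2305) = -29978830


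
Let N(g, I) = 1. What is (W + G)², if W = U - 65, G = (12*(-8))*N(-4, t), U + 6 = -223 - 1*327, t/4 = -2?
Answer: 514089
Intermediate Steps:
t = -8 (t = 4*(-2) = -8)
U = -556 (U = -6 + (-223 - 1*327) = -6 + (-223 - 327) = -6 - 550 = -556)
G = -96 (G = (12*(-8))*1 = -96*1 = -96)
W = -621 (W = -556 - 65 = -621)
(W + G)² = (-621 - 96)² = (-717)² = 514089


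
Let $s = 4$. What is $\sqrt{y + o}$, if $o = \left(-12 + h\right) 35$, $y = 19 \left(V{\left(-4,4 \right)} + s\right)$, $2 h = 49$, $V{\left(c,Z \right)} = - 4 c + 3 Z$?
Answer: $\frac{\sqrt{4182}}{2} \approx 32.334$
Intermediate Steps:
$h = \frac{49}{2}$ ($h = \frac{1}{2} \cdot 49 = \frac{49}{2} \approx 24.5$)
$y = 608$ ($y = 19 \left(\left(\left(-4\right) \left(-4\right) + 3 \cdot 4\right) + 4\right) = 19 \left(\left(16 + 12\right) + 4\right) = 19 \left(28 + 4\right) = 19 \cdot 32 = 608$)
$o = \frac{875}{2}$ ($o = \left(-12 + \frac{49}{2}\right) 35 = \frac{25}{2} \cdot 35 = \frac{875}{2} \approx 437.5$)
$\sqrt{y + o} = \sqrt{608 + \frac{875}{2}} = \sqrt{\frac{2091}{2}} = \frac{\sqrt{4182}}{2}$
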